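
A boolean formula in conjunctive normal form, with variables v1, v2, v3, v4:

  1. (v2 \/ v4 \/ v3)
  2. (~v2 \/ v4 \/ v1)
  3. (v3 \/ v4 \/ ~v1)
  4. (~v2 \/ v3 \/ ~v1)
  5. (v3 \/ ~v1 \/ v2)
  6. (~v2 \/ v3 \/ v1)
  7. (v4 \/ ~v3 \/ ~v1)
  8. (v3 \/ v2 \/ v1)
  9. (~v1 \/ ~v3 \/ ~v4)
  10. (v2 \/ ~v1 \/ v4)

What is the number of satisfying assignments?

3

The models are:
  v1=F v2=F v3=T v4=F
  v1=F v2=F v3=T v4=T
  v1=F v2=T v3=T v4=T
Count: 3.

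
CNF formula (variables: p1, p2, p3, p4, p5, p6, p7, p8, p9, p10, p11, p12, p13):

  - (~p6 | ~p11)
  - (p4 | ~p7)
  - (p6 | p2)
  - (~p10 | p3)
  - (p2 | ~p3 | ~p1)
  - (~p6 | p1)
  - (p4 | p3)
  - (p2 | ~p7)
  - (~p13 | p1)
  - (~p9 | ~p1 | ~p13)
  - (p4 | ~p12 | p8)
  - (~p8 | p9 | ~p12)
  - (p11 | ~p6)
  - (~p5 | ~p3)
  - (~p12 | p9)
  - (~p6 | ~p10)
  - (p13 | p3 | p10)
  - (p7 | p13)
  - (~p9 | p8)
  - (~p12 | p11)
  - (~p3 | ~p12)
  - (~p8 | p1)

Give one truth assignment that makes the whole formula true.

p1=True, p2=True, p3=True, p4=True, p5=False, p6=False, p7=True, p8=True, p9=False, p10=False, p11=False, p12=False, p13=False

p2 occurs only positively in the remaining clauses — set p2 = True.
Pure literal: p4 appears only positively; assign p4 = True.
Try p1 = True.
For the remaining variables, p3 = True, p5 = False, p6 = False, p7 = True, p8 = True, p9 = False, p10 = False, p11 = False, p12 = False, p13 = False works.
Every clause has at least one true literal under this assignment.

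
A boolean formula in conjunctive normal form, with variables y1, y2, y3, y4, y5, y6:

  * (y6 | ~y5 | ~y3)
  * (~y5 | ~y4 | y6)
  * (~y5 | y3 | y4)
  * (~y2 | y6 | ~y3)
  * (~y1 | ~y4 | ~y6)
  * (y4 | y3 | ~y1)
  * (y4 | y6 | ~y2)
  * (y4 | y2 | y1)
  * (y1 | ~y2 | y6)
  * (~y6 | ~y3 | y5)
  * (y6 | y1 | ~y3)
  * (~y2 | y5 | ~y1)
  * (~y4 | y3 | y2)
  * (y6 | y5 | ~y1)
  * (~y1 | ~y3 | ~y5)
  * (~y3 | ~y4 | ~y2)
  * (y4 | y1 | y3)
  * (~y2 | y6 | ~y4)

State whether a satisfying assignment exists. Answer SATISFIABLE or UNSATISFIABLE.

Branch on y1: take y1 = False.
Set y2 = False and propagate.
  then y4 is forced to True.
  then y3 is forced to True.
  then y6 is forced to True.
  then y5 is forced to True.
So y1 = 0  y2 = 0  y3 = 1  y4 = 1  y5 = 1  y6 = 1 is a satisfying assignment.

SATISFIABLE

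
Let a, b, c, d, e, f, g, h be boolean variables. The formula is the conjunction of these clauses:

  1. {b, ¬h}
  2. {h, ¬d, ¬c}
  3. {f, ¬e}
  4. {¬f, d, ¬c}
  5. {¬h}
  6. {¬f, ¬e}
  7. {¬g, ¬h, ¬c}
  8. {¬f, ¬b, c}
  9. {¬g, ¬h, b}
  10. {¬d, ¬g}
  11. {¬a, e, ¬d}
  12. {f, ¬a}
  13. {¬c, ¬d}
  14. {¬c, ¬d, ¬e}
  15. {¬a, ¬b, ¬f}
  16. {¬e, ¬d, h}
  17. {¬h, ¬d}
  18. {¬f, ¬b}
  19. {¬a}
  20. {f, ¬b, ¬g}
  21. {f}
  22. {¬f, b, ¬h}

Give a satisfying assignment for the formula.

a=False, b=False, c=False, d=False, e=False, f=True, g=True, h=False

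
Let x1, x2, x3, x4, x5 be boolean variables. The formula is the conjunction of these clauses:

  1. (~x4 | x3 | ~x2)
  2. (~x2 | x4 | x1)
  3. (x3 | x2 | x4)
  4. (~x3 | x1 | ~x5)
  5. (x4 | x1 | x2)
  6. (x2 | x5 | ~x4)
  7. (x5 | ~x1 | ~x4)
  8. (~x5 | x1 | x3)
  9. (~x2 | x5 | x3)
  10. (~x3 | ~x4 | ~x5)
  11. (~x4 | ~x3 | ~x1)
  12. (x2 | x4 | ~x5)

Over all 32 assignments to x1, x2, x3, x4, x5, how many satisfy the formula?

6

The models are:
  x1=0 x2=1 x3=1 x4=1 x5=0
  x1=1 x2=0 x3=0 x4=1 x5=1
  x1=1 x2=0 x3=1 x4=0 x5=0
  x1=1 x2=1 x3=0 x4=0 x5=1
  x1=1 x2=1 x3=1 x4=0 x5=0
  x1=1 x2=1 x3=1 x4=0 x5=1
That's 6 in total.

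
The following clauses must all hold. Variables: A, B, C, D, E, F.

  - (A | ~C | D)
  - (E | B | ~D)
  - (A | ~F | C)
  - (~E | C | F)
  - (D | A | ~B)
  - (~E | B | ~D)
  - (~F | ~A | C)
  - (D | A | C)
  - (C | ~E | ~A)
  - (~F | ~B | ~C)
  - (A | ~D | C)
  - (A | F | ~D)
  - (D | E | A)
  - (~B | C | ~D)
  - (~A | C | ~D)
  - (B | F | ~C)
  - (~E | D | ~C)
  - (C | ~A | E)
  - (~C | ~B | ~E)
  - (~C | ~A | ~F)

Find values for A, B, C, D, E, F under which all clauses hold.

A = True, B = True, C = True, D = True, E = False, F = False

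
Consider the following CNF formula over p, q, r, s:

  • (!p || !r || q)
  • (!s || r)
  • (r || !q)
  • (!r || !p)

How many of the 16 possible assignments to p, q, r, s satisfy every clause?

6

Satisfying assignments:
  p=F q=F r=F s=F
  p=F q=F r=T s=F
  p=F q=F r=T s=T
  p=F q=T r=T s=F
  p=F q=T r=T s=T
  p=T q=F r=F s=F
Count: 6.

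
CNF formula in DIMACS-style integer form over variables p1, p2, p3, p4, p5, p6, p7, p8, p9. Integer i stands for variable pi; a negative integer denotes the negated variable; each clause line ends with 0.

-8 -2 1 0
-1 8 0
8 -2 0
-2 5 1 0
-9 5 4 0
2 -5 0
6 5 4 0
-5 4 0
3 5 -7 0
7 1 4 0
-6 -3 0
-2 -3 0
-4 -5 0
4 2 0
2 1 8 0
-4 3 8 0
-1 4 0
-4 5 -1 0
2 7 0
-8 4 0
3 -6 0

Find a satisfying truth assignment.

p1=0, p2=0, p3=1, p4=1, p5=0, p6=0, p7=1, p8=1, p9=1

Check each clause:
  1. (¬p2 ∨ p1 ∨ ¬p8) — ¬p2 is true.
  2. (p8 ∨ ¬p1) — p8 is true.
  3. (p8 ∨ ¬p2) — p8 is true.
  4. (¬p2 ∨ p5 ∨ p1) — ¬p2 is true.
  5. (p4 ∨ ¬p9 ∨ p5) — p4 is true.
  6. (¬p5 ∨ p2) — ¬p5 is true.
  7. (p6 ∨ p4 ∨ p5) — p4 is true.
  8. (p4 ∨ ¬p5) — ¬p5 is true.
  9. (p3 ∨ p5 ∨ ¬p7) — p3 is true.
  10. (p1 ∨ p4 ∨ p7) — p4 is true.
  11. (¬p3 ∨ ¬p6) — ¬p6 is true.
  12. (¬p3 ∨ ¬p2) — ¬p2 is true.
  13. (¬p4 ∨ ¬p5) — ¬p5 is true.
  14. (p2 ∨ p4) — p4 is true.
  15. (p8 ∨ p2 ∨ p1) — p8 is true.
  16. (p3 ∨ ¬p4 ∨ p8) — p8 is true.
  17. (¬p1 ∨ p4) — p4 is true.
  18. (¬p4 ∨ ¬p1 ∨ p5) — ¬p1 is true.
  19. (p2 ∨ p7) — p7 is true.
  20. (p4 ∨ ¬p8) — p4 is true.
  21. (¬p6 ∨ p3) — ¬p6 is true.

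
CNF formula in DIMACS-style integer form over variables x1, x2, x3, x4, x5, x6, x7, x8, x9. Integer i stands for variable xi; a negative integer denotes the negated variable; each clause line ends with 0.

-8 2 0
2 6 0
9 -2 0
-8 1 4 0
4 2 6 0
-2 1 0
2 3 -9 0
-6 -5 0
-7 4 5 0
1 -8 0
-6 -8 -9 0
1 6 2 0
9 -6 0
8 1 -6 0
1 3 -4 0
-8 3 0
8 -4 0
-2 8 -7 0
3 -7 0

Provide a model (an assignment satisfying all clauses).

x1=True, x2=True, x3=True, x4=False, x5=False, x6=False, x7=False, x8=False, x9=True

Check each clause:
  1. (~x8 \/ x2) — ~x8 is true.
  2. (x2 \/ x6) — x2 is true.
  3. (~x2 \/ x9) — x9 is true.
  4. (x4 \/ x1 \/ ~x8) — ~x8 is true.
  5. (x4 \/ x6 \/ x2) — x2 is true.
  6. (x1 \/ ~x2) — x1 is true.
  7. (~x9 \/ x2 \/ x3) — x2 is true.
  8. (~x5 \/ ~x6) — ~x6 is true.
  9. (~x7 \/ x5 \/ x4) — ~x7 is true.
  10. (x1 \/ ~x8) — ~x8 is true.
  11. (~x6 \/ ~x8 \/ ~x9) — ~x8 is true.
  12. (x6 \/ x1 \/ x2) — x1 is true.
  13. (x9 \/ ~x6) — x9 is true.
  14. (~x6 \/ x8 \/ x1) — x1 is true.
  15. (~x4 \/ x3 \/ x1) — x1 is true.
  16. (~x8 \/ x3) — ~x8 is true.
  17. (x8 \/ ~x4) — ~x4 is true.
  18. (x8 \/ ~x2 \/ ~x7) — ~x7 is true.
  19. (~x7 \/ x3) — ~x7 is true.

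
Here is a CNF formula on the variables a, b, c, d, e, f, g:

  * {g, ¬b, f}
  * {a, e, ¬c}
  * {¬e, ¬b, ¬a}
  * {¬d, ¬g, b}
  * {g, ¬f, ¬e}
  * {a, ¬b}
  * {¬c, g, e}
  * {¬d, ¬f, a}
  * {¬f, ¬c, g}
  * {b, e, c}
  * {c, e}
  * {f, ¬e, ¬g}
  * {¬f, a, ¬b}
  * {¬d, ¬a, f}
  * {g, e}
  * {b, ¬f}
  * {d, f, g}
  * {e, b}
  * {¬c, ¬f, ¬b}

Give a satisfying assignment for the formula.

Try a = False.
  then b is forced to False.
  then f is forced to False.
  then e is forced to True.
  then g is forced to False.
  then d is forced to True.
c is now unconstrained; take c = True.
Every clause has at least one true literal under this assignment.

a = False, b = False, c = True, d = True, e = True, f = False, g = False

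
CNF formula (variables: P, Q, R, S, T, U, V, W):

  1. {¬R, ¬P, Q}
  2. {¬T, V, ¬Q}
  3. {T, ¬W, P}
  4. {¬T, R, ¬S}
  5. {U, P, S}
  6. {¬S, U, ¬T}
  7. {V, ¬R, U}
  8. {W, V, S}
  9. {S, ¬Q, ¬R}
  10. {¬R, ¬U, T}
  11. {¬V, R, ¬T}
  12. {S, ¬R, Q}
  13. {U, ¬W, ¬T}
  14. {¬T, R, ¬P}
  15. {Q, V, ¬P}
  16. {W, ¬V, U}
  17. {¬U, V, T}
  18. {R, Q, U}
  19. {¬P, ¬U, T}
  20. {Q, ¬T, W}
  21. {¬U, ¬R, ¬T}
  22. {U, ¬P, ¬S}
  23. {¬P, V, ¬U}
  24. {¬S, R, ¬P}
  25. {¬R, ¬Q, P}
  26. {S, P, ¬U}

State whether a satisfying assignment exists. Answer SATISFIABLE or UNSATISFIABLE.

SATISFIABLE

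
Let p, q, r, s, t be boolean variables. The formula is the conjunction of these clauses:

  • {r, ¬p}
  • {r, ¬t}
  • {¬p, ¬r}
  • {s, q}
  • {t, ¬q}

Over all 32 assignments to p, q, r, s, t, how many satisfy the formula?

Satisfying assignments:
  p=F q=F r=F s=T t=F
  p=F q=F r=T s=T t=F
  p=F q=F r=T s=T t=T
  p=F q=T r=T s=F t=T
  p=F q=T r=T s=T t=T
That's 5 in total.

5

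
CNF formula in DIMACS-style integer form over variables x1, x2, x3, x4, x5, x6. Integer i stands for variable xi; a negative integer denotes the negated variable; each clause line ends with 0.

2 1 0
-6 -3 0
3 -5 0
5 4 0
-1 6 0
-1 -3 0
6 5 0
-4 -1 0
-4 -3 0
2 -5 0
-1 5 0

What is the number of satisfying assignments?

2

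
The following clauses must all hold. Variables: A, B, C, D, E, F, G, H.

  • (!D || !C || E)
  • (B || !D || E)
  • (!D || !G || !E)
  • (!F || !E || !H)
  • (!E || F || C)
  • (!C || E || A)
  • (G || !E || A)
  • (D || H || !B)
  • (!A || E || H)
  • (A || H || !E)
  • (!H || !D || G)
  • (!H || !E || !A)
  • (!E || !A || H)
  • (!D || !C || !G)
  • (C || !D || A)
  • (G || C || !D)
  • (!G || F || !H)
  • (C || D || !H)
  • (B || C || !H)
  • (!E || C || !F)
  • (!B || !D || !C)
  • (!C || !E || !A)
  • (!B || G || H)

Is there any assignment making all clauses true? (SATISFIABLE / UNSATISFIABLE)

SATISFIABLE

Branch on A: take A = False.
The remaining clauses are satisfied by B = False, C = False, D = False, E = False, F = True, G = False, H = False.
Every clause has at least one true literal under this assignment.
So A=False, B=False, C=False, D=False, E=False, F=True, G=False, H=False is a satisfying assignment.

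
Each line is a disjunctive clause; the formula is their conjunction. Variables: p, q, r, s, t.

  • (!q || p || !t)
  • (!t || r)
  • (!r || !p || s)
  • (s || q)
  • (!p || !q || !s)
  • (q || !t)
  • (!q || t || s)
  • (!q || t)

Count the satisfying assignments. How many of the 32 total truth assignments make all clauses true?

4

Satisfying assignments:
  p=F q=F r=F s=T t=F
  p=F q=F r=T s=T t=F
  p=T q=F r=F s=T t=F
  p=T q=F r=T s=T t=F
That's 4 in total.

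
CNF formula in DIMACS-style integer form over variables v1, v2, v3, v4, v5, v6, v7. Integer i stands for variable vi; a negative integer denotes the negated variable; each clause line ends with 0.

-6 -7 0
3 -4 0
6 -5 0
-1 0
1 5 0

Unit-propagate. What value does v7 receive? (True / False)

False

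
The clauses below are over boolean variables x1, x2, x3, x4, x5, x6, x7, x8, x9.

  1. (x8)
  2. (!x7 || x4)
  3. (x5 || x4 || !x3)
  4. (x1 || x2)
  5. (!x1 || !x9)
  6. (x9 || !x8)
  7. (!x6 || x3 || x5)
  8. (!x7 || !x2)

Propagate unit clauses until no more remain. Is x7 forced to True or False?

False

Unit clause (x8) sets x8 = True.
From (!x8 || x9) and x8 = True: x9 = True.
(!x1 || !x9) with x9 = True leaves only !x1, so x1 = False.
In (x2 || x1), x1 is now false; x2 must hold, so x2 = True.
(!x2 || !x7): since x2 = True, the clause reduces to (!x7). x7 = False.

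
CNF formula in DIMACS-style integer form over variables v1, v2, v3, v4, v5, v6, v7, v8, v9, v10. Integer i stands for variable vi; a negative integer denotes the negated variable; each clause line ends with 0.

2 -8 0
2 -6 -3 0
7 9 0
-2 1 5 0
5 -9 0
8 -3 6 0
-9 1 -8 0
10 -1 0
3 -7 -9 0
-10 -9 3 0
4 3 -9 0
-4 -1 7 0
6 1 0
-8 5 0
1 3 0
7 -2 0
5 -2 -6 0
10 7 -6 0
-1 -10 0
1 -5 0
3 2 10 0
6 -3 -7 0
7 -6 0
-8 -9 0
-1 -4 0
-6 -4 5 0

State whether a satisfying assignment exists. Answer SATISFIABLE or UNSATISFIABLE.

v1 = True:
  propagation gives v10=True; an empty clause results — contradiction.
v1 = False:
  propagation gives v6=True, v3=True, v2=True, v5=True; an empty clause results — contradiction.
Every branch closes, so no satisfying assignment exists.

UNSATISFIABLE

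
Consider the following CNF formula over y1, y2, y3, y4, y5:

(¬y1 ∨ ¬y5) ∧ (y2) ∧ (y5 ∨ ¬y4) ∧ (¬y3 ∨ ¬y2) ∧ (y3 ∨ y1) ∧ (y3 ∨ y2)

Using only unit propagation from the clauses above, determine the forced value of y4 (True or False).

Unit clause (y2) sets y2 = True.
(¬y2 ∨ ¬y3): since y2 = True, the clause reduces to (¬y3). y3 = False.
From (y3 ∨ y1) and y3 = False: y1 = True.
(¬y5 ∨ ¬y1) with y1 = True leaves only ¬y5, so y5 = False.
(¬y4 ∨ y5): since y5 = False, the clause reduces to (¬y4). y4 = False.

False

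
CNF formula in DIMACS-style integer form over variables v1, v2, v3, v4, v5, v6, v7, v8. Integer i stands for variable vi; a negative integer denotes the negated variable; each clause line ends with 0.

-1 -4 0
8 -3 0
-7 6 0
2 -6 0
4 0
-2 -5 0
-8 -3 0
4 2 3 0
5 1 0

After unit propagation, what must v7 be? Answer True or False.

(v4) stands alone — v4 = True.
(¬v4 ∨ ¬v1) with v4 = True leaves only ¬v1, so v1 = False.
(v1 ∨ v5) with v1 = False leaves only v5, so v5 = True.
From (¬v2 ∨ ¬v5) and v5 = True: v2 = False.
From (¬v6 ∨ v2) and v2 = False: v6 = False.
(¬v7 ∨ v6) with v6 = False leaves only ¬v7, so v7 = False.

False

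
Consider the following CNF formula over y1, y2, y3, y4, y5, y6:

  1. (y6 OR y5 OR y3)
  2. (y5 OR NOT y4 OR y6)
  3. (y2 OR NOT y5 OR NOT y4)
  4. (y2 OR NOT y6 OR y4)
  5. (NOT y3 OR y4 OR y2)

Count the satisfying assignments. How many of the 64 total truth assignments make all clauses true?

32

Case analysis on y4 and y2:
  y4=T, y2=T: y1, y3 free; 3 ways for (y5,y6) × 2^2 = 12.
  y4=T, y2=F: remaining (y1,y3,y5,y6) ∈ {(F,F,F,T); (F,T,F,T); (T,F,F,T); (T,T,F,T)} — 4.
  y4=F, y2=T: y1 free; 7 ways for (y3,y5,y6) × 2^1 = 14.
  y4=F, y2=F: remaining (y1,y3,y5,y6) ∈ {(F,F,T,F); (T,F,T,F)} — 2.
Total: 12 + 4 + 14 + 2 = 32.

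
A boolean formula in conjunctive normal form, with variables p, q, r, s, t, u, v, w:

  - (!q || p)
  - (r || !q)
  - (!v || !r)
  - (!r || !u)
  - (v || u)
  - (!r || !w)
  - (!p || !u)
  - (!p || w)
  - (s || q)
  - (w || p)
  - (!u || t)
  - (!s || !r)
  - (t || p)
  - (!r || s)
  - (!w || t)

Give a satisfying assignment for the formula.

p = False, q = False, r = False, s = True, t = True, u = False, v = True, w = True

Pure literal: t appears only positively; assign t = True.
Try p = False.
  then q is forced to False.
  then s is forced to True.
  then w is forced to True.
  then r is forced to False.
Branch on u: take u = False.
  then v is forced to True.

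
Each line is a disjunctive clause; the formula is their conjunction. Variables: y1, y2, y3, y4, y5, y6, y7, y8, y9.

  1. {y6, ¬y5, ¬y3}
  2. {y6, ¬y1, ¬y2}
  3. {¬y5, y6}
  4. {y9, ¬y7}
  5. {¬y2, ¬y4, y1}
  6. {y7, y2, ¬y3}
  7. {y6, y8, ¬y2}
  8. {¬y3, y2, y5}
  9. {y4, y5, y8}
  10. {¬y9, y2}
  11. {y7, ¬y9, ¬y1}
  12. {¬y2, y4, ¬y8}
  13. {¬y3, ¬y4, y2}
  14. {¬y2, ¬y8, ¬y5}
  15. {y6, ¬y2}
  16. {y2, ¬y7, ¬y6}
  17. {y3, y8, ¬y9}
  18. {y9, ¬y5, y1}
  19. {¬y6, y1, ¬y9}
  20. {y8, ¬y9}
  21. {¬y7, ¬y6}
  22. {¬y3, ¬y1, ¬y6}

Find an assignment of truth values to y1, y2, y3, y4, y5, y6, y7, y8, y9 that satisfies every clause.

y1=0, y2=0, y3=0, y4=0, y5=0, y6=1, y7=0, y8=1, y9=0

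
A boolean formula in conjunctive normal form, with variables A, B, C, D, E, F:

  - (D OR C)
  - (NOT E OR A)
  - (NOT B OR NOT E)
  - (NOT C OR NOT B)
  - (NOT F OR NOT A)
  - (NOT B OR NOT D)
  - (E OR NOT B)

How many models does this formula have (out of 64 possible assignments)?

12

Case analysis on B and E:
  B=1, E=1: a clause becomes empty — 0.
  B=1, E=0: a clause becomes empty — 0.
  B=0, E=1: remaining (A,C,D,F) ∈ {(1,0,1,0); (1,1,0,0); (1,1,1,0)} — 3.
  B=0, E=0: 9 of the 16 assignments to (A,C,D,F) work.
Total: 0 + 0 + 3 + 9 = 12.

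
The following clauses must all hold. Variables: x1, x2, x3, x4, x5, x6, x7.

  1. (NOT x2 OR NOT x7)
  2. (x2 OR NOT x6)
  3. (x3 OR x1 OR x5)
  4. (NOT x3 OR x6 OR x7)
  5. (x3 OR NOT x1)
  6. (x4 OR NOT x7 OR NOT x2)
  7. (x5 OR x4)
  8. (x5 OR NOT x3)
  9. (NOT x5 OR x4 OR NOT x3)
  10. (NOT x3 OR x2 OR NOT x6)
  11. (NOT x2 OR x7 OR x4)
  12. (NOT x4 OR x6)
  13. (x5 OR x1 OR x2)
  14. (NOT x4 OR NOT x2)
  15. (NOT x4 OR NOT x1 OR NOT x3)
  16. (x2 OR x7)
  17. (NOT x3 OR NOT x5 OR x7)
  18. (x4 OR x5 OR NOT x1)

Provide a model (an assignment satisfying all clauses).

Set x1 = False and propagate.
Branch on x2: take x2 = False.
  then x6 is forced to False.
  then x4 is forced to False.
  then x5 is forced to True.
  then x3 is forced to False.
  then x7 is forced to True.

x1=0, x2=0, x3=0, x4=0, x5=1, x6=0, x7=1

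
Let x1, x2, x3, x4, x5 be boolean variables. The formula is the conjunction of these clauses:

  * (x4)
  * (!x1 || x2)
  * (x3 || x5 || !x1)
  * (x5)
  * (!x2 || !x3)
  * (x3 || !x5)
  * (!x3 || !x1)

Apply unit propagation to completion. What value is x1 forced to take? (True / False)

Unit clause (x4) sets x4 = True.
(x5) is a unit clause: x5 = True.
In (x3 || !x5), !x5 is now false; x3 must hold, so x3 = True.
From (!x3 || !x2) and x3 = True: x2 = False.
(x2 || !x1) with x2 = False leaves only !x1, so x1 = False.

False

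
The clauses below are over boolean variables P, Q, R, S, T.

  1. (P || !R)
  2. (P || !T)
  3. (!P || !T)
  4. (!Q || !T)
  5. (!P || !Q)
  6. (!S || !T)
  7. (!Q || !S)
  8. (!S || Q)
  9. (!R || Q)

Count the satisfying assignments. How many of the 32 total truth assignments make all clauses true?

3

The models are:
  P=F Q=F R=F S=F T=F
  P=F Q=T R=F S=F T=F
  P=T Q=F R=F S=F T=F
Count: 3.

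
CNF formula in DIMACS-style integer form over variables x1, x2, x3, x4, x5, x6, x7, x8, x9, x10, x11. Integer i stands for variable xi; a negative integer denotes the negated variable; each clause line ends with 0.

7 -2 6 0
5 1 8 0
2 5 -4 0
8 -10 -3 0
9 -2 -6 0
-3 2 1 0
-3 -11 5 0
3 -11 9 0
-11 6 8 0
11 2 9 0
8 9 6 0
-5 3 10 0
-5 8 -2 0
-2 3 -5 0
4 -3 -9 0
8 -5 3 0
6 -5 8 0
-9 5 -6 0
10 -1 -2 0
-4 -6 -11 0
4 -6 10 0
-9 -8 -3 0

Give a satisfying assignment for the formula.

x1=True, x2=False, x3=False, x4=False, x5=True, x6=False, x7=True, x8=True, x9=True, x10=True, x11=True

Pure literal: x7 appears only positively; assign x7 = True.
Branch on x1: take x1 = True.
The remaining clauses are satisfied by x2 = False, x3 = False, x4 = False, x5 = True, x6 = False, x8 = True, x9 = True, x10 = True, x11 = True.
Every clause has at least one true literal under this assignment.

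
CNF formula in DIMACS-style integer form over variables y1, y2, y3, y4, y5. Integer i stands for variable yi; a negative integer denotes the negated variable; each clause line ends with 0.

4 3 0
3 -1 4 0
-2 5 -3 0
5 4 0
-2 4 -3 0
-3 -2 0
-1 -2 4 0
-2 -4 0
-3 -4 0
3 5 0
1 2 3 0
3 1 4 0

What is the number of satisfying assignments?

Satisfying assignments:
  y1=F y2=F y3=T y4=F y5=T
  y1=T y2=F y3=F y4=T y5=T
  y1=T y2=F y3=T y4=F y5=T
That's 3 in total.

3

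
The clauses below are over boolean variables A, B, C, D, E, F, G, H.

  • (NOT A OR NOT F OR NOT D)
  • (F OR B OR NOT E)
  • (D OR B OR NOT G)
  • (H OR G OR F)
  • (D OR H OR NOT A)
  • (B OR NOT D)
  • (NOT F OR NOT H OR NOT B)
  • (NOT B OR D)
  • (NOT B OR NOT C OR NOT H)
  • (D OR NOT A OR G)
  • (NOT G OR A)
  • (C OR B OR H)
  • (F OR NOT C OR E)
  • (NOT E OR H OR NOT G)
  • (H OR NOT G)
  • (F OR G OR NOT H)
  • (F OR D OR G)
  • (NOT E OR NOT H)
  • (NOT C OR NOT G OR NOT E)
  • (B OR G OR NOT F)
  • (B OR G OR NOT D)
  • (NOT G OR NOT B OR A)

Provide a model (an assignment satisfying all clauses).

Branch on A: take A = False.
  then G is forced to False.
Set B = True and propagate.
  then D is forced to True.
For the remaining variables, C = True, E = False, F = True, H = False works.

A=False, B=True, C=True, D=True, E=False, F=True, G=False, H=False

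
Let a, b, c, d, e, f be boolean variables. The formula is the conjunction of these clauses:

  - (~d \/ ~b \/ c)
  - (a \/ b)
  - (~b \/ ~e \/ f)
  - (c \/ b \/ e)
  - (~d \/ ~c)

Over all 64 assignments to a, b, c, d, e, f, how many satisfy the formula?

Split on b, then c.
  b=T, c=T: a free; 3 ways for (d,e,f) × 2^1 = 6.
  b=T, c=F: a free; 3 ways for (d,e,f) × 2^1 = 6.
  b=F, c=T: remaining (a,d,e,f) ∈ {(T,F,F,F); (T,F,F,T); (T,F,T,F); (T,F,T,T)} — 4.
  b=F, c=F: remaining (a,d,e,f) ∈ {(T,F,T,F); (T,F,T,T); (T,T,T,F); (T,T,T,T)} — 4.
Total: 6 + 6 + 4 + 4 = 20.

20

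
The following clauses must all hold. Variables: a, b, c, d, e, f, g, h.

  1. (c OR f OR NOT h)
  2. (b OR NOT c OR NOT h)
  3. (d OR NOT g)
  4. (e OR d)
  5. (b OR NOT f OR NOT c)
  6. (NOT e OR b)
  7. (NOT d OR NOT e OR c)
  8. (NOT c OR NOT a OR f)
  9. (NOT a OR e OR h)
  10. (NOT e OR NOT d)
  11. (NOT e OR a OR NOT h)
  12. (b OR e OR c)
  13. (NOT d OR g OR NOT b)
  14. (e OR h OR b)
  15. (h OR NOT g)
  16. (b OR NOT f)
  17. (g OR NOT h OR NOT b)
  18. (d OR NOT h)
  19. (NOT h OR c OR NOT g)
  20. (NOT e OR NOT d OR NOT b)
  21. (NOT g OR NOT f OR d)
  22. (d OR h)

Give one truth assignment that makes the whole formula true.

a=False, b=True, c=True, d=True, e=False, f=True, g=True, h=True

Check each clause:
  1. (c OR NOT h OR f) — c is true.
  2. (NOT c OR b OR NOT h) — b is true.
  3. (d OR NOT g) — d is true.
  4. (d OR e) — d is true.
  5. (b OR NOT f OR NOT c) — b is true.
  6. (NOT e OR b) — b is true.
  7. (c OR NOT e OR NOT d) — c is true.
  8. (NOT c OR NOT a OR f) — f is true.
  9. (NOT a OR e OR h) — h is true.
  10. (NOT e OR NOT d) — NOT e is true.
  11. (a OR NOT e OR NOT h) — NOT e is true.
  12. (e OR c OR b) — b is true.
  13. (NOT d OR g OR NOT b) — g is true.
  14. (e OR b OR h) — h is true.
  15. (NOT g OR h) — h is true.
  16. (b OR NOT f) — b is true.
  17. (g OR NOT b OR NOT h) — g is true.
  18. (NOT h OR d) — d is true.
  19. (NOT h OR c OR NOT g) — c is true.
  20. (NOT d OR NOT e OR NOT b) — NOT e is true.
  21. (NOT g OR NOT f OR d) — d is true.
  22. (h OR d) — h is true.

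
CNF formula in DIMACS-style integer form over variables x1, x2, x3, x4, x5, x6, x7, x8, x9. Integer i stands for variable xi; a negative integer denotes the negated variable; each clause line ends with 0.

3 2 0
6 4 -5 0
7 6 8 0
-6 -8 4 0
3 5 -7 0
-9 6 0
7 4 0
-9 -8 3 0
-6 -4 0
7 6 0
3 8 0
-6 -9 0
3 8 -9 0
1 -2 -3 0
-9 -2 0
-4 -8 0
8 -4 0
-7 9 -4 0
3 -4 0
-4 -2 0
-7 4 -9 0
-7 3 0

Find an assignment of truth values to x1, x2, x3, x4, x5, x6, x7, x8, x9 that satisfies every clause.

x1=True  x2=True  x3=True  x4=False  x5=True  x6=True  x7=True  x8=False  x9=False

x1 occurs only positively in the remaining clauses — set x1 = True.
Set x2 = True and propagate.
  then x9 is forced to False.
  then x4 is forced to False.
  then x7 is forced to True.
  then x3 is forced to True.
Set x5 = True and propagate.
  then x6 is forced to True.
  then x8 is forced to False.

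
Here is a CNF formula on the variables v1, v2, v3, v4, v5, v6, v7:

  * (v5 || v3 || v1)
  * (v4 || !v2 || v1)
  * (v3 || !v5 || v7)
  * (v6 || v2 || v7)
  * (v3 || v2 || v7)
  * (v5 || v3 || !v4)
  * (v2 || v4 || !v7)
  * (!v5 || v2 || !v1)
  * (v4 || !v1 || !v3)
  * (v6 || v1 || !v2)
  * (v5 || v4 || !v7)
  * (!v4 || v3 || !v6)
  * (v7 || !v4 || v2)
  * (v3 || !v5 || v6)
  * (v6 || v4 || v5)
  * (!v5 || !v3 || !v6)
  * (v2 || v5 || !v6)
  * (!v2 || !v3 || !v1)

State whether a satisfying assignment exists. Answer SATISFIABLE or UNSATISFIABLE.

Try v1 = True.
The remaining clauses are satisfied by v2 = False, v3 = True, v4 = True, v5 = False, v6 = False, v7 = True.
So v1 = True, v2 = False, v3 = True, v4 = True, v5 = False, v6 = False, v7 = True is a satisfying assignment.

SATISFIABLE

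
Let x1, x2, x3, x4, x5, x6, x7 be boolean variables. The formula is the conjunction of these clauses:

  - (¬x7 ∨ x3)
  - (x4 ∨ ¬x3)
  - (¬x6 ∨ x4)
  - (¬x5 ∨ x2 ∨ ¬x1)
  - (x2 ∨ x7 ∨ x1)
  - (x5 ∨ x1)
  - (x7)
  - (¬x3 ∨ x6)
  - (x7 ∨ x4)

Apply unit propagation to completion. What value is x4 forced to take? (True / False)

True

Unit clause (x7) sets x7 = True.
In (x3 ∨ ¬x7), ¬x7 is now false; x3 must hold, so x3 = True.
(¬x3 ∨ x4) with x3 = True leaves only x4, so x4 = True.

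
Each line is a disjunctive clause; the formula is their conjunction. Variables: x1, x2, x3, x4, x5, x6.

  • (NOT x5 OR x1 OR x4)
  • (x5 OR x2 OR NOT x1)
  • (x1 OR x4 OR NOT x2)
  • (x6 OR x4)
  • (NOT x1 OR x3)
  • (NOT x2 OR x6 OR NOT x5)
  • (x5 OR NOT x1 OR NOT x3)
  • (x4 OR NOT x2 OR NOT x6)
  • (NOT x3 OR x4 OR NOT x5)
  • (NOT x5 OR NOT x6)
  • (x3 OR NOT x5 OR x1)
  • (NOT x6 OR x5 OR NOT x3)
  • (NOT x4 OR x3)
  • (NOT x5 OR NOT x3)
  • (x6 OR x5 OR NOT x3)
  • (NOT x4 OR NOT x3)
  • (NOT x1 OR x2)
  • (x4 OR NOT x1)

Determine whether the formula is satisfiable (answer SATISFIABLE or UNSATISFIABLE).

Branch on x1: take x1 = False.
For the remaining variables, x2 = False, x3 = False, x4 = False, x5 = False, x6 = True works.
Every clause has at least one true literal under this assignment.
So x1=0, x2=0, x3=0, x4=0, x5=0, x6=1 is a satisfying assignment.

SATISFIABLE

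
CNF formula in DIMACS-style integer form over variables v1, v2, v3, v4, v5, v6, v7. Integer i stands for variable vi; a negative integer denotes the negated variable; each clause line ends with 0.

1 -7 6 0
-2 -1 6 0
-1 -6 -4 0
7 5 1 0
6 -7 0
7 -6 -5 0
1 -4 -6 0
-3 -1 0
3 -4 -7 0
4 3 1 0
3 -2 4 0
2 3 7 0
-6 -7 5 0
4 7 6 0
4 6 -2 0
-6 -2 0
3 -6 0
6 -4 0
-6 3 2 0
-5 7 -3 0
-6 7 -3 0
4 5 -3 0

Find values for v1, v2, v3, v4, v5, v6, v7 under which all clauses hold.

v1=F, v2=F, v3=T, v4=F, v5=T, v6=T, v7=T

Branch on v1: take v1 = False.
The remaining clauses are satisfied by v2 = False, v3 = True, v4 = False, v5 = True, v6 = True, v7 = True.
Every clause has at least one true literal under this assignment.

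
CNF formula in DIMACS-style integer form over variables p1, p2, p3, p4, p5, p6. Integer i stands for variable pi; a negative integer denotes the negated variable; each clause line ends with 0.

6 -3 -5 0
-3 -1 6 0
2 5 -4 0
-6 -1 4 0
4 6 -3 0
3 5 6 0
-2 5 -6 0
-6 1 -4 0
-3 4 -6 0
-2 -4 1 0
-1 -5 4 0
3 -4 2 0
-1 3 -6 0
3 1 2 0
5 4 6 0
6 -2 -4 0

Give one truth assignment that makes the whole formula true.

p1 = True  p2 = True  p3 = True  p4 = True  p5 = True  p6 = True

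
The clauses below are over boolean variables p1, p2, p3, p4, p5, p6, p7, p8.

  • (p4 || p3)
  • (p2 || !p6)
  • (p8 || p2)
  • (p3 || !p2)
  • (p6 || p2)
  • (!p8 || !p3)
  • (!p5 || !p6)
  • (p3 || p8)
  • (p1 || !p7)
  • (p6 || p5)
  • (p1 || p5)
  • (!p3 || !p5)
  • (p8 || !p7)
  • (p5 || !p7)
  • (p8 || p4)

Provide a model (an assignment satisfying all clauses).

p1=1  p2=1  p3=1  p4=1  p5=0  p6=1  p7=0  p8=0

Check each clause:
  1. (p4 || p3) — p3 is true.
  2. (!p6 || p2) — p2 is true.
  3. (p2 || p8) — p2 is true.
  4. (p3 || !p2) — p3 is true.
  5. (p6 || p2) — p2 is true.
  6. (!p3 || !p8) — !p8 is true.
  7. (!p5 || !p6) — !p5 is true.
  8. (p3 || p8) — p3 is true.
  9. (!p7 || p1) — !p7 is true.
  10. (p6 || p5) — p6 is true.
  11. (p1 || p5) — p1 is true.
  12. (!p5 || !p3) — !p5 is true.
  13. (!p7 || p8) — !p7 is true.
  14. (p5 || !p7) — !p7 is true.
  15. (p8 || p4) — p4 is true.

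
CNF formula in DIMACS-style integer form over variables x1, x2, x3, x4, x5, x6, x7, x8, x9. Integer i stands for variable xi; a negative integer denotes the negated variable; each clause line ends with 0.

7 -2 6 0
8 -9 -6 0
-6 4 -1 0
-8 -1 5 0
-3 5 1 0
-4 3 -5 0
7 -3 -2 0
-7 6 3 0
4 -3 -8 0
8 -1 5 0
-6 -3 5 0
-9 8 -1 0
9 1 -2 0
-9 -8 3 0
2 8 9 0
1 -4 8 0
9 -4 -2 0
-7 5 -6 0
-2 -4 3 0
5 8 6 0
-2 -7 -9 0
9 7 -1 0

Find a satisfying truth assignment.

x1=1, x2=0, x3=1, x4=1, x5=1, x6=1, x7=1, x8=1, x9=0

Branch on x1: take x1 = True.
Set x2 = False and propagate.
For the remaining variables, x3 = True, x4 = True, x5 = True, x6 = True, x7 = True, x8 = True, x9 = False works.
Every clause has at least one true literal under this assignment.
Check each clause:
  1. (x6 OR NOT x2 OR x7) — x6 is true.
  2. (x8 OR NOT x9 OR NOT x6) — x8 is true.
  3. (NOT x1 OR x4 OR NOT x6) — x4 is true.
  4. (NOT x1 OR NOT x8 OR x5) — x5 is true.
  5. (x5 OR x1 OR NOT x3) — x1 is true.
  6. (x3 OR NOT x5 OR NOT x4) — x3 is true.
  7. (x7 OR NOT x2 OR NOT x3) — NOT x2 is true.
  8. (NOT x7 OR x6 OR x3) — x3 is true.
  9. (NOT x8 OR NOT x3 OR x4) — x4 is true.
  10. (x5 OR NOT x1 OR x8) — x8 is true.
  11. (NOT x3 OR NOT x6 OR x5) — x5 is true.
  12. (NOT x1 OR x8 OR NOT x9) — x8 is true.
  13. (x1 OR x9 OR NOT x2) — x1 is true.
  14. (NOT x8 OR NOT x9 OR x3) — x3 is true.
  15. (x9 OR x2 OR x8) — x8 is true.
  16. (x1 OR x8 OR NOT x4) — x8 is true.
  17. (x9 OR NOT x2 OR NOT x4) — NOT x2 is true.
  18. (x5 OR NOT x6 OR NOT x7) — x5 is true.
  19. (x3 OR NOT x4 OR NOT x2) — x3 is true.
  20. (x5 OR x8 OR x6) — x8 is true.
  21. (NOT x7 OR NOT x2 OR NOT x9) — NOT x2 is true.
  22. (NOT x1 OR x7 OR x9) — x7 is true.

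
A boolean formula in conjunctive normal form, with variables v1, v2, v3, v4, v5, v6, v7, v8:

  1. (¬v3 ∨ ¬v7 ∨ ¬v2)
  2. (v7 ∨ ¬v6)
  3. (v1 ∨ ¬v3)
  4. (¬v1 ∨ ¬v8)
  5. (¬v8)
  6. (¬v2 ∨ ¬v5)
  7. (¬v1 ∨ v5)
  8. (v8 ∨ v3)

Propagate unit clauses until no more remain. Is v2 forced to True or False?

Unit clause (¬v8) sets v8 = False.
From (v8 ∨ v3) and v8 = False: v3 = True.
(¬v3 ∨ v1) with v3 = True leaves only v1, so v1 = True.
In (v5 ∨ ¬v1), ¬v1 is now false; v5 must hold, so v5 = True.
(¬v5 ∨ ¬v2): since v5 = True, the clause reduces to (¬v2). v2 = False.

False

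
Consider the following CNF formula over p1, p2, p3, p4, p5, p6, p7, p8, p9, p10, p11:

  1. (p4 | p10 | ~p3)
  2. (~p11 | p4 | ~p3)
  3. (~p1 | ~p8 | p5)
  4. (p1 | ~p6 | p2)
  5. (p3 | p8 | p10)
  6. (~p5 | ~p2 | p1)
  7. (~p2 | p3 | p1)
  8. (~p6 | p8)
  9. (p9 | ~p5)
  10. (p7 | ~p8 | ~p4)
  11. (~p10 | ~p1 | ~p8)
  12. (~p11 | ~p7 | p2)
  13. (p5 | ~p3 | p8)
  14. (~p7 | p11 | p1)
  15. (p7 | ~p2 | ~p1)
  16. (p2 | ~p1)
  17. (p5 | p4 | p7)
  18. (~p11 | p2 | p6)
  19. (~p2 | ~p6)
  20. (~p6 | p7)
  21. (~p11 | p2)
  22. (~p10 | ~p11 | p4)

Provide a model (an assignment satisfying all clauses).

p1 = T, p2 = T, p3 = F, p4 = T, p5 = F, p6 = F, p7 = T, p8 = F, p9 = T, p10 = T, p11 = F

Check each clause:
  1. (p10 | p4 | ~p3) — p10 is true.
  2. (p4 | ~p3 | ~p11) — ~p3 is true.
  3. (~p1 | ~p8 | p5) — ~p8 is true.
  4. (~p6 | p1 | p2) — p1 is true.
  5. (p3 | p8 | p10) — p10 is true.
  6. (~p2 | ~p5 | p1) — p1 is true.
  7. (p3 | p1 | ~p2) — p1 is true.
  8. (~p6 | p8) — ~p6 is true.
  9. (~p5 | p9) — p9 is true.
  10. (~p8 | p7 | ~p4) — ~p8 is true.
  11. (~p8 | ~p1 | ~p10) — ~p8 is true.
  12. (~p11 | p2 | ~p7) — p2 is true.
  13. (~p3 | p8 | p5) — ~p3 is true.
  14. (~p7 | p11 | p1) — p1 is true.
  15. (~p2 | ~p1 | p7) — p7 is true.
  16. (p2 | ~p1) — p2 is true.
  17. (p4 | p5 | p7) — p4 is true.
  18. (p6 | p2 | ~p11) — p2 is true.
  19. (~p6 | ~p2) — ~p6 is true.
  20. (p7 | ~p6) — ~p6 is true.
  21. (~p11 | p2) — p2 is true.
  22. (p4 | ~p10 | ~p11) — p4 is true.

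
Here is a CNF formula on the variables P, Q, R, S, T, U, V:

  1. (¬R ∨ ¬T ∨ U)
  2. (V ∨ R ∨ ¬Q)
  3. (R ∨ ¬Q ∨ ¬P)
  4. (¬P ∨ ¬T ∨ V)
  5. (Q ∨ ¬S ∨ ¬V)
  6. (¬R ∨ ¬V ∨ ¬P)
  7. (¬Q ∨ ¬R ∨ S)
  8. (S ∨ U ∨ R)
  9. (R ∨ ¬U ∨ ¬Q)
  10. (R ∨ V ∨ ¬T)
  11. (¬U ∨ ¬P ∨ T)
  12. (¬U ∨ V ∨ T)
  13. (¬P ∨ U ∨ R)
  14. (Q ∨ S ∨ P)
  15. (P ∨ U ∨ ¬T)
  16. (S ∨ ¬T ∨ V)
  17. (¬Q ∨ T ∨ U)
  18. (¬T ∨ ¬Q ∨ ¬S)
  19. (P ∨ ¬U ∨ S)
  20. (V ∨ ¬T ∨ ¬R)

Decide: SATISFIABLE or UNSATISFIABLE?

Set P = False and propagate.
For the remaining variables, Q = False, R = False, S = True, T = False, U = False, V = False works.
Every clause has at least one true literal under this assignment.
So P=False, Q=False, R=False, S=True, T=False, U=False, V=False is a satisfying assignment.

SATISFIABLE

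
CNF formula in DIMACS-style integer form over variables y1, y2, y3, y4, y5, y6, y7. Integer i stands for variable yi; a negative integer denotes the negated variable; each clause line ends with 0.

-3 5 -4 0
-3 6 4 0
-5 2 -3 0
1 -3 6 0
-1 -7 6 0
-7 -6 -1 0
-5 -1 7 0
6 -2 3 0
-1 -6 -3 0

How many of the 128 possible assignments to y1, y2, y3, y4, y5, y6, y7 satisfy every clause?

Split on y3, then y6.
  y3=T, y6=T: y7 free; 4 ways for (y1,y2,y4,y5) × 2^1 = 8.
  y3=T, y6=F: a clause becomes empty — 0.
  y3=F, y6=T: y2, y4 free; 5 ways for (y1,y5,y7) × 2^2 = 20.
  y3=F, y6=F: y4 free; 5 ways for (y1,y2,y5,y7) × 2^1 = 10.
Total: 8 + 0 + 20 + 10 = 38.

38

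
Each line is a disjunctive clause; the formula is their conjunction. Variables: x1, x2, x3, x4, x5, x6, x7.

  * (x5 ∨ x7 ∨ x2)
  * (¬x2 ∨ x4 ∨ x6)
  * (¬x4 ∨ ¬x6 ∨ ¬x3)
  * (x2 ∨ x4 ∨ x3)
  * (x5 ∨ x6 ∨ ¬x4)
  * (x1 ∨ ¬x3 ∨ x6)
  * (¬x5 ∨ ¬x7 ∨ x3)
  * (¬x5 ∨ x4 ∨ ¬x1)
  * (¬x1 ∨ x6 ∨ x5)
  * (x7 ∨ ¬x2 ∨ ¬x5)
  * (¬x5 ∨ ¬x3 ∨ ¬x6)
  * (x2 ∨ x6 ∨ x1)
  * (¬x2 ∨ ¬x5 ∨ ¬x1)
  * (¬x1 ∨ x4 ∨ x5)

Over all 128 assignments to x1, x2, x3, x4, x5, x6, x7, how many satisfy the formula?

16

Split on x5, then x6.
  x5=1, x6=1: remaining (x1,x2,x3,x4,x7) ∈ {(0,0,0,1,0); (1,0,0,1,0)} — 2.
  x5=1, x6=0: remaining (x1,x2,x3,x4,x7) ∈ {(1,0,0,1,0); (1,0,1,1,0); (1,0,1,1,1)} — 3.
  x5=0, x6=1: 11 of the 32 assignments to (x1,x2,x3,x4,x7) work.
  x5=0, x6=0: a clause becomes empty — 0.
Total: 2 + 3 + 11 + 0 = 16.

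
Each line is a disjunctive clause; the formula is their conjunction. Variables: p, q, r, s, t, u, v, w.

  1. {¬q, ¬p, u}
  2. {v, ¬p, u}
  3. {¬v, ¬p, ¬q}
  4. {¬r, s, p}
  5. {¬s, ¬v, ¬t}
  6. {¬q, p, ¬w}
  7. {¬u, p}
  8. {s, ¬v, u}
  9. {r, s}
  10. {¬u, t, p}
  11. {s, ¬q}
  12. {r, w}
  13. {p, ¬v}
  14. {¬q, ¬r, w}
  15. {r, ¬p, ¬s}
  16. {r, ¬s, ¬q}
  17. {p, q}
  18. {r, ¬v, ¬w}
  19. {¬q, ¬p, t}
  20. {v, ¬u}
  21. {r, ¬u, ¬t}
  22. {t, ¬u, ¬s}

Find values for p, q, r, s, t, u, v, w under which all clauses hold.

Branch on p: take p = True.
Branch on q: take q = False.
The remaining clauses are satisfied by r = True, s = False, t = True, u = True, v = True, w = False.

p=T, q=F, r=T, s=F, t=T, u=T, v=T, w=F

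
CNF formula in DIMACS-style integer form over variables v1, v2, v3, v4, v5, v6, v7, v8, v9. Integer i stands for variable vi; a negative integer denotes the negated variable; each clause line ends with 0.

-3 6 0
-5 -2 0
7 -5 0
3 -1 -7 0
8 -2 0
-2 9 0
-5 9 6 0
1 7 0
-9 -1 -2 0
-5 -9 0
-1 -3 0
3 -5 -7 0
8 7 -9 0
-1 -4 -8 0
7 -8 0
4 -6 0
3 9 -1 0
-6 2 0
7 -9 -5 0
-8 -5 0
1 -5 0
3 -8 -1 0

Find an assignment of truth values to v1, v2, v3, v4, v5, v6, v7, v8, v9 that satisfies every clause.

v1=False, v2=False, v3=False, v4=True, v5=False, v6=False, v7=True, v8=False, v9=False

v5 occurs only negated in the remaining clauses — set v5 = False.
Try v1 = False.
  then v7 is forced to True.
Set v2 = False and propagate.
  then v6 is forced to False.
  then v3 is forced to False.
v4, v8, v9 are now unconstrained; take v4 = True, v8 = False, v9 = False.
Every clause has at least one true literal under this assignment.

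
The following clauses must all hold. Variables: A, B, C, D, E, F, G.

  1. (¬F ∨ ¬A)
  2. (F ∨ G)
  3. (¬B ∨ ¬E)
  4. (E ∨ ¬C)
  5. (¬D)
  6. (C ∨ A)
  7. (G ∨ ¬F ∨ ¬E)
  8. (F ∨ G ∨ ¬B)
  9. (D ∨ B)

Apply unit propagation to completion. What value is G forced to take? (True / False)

True

Unit clause (¬D) sets D = False.
(D ∨ B): since D = False, the clause reduces to (B). B = True.
(¬E ∨ ¬B) with B = True leaves only ¬E, so E = False.
(E ∨ ¬C): since E = False, the clause reduces to (¬C). C = False.
(C ∨ A) with C = False leaves only A, so A = True.
(¬A ∨ ¬F): since A = True, the clause reduces to (¬F). F = False.
From (G ∨ F) and F = False: G = True.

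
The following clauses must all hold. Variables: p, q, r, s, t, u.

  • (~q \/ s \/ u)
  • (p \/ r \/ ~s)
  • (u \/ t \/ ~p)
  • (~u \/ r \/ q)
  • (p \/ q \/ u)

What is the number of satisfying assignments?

30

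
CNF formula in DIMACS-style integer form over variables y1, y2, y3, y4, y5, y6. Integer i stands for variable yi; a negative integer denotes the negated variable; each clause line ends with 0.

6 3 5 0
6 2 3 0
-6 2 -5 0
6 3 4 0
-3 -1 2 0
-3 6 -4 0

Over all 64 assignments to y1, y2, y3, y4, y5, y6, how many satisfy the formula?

30

Case analysis on y3 and y6:
  y3=T, y6=T: y4 free; 5 ways for (y1,y2,y5) × 2^1 = 10.
  y3=T, y6=F: y5 free; 3 ways for (y1,y2,y4) × 2^1 = 6.
  y3=F, y6=T: y1, y4 free; 3 ways for (y2,y5) × 2^2 = 12.
  y3=F, y6=F: remaining (y1,y2,y4,y5) ∈ {(F,T,T,T); (T,T,T,T)} — 2.
Total: 10 + 6 + 12 + 2 = 30.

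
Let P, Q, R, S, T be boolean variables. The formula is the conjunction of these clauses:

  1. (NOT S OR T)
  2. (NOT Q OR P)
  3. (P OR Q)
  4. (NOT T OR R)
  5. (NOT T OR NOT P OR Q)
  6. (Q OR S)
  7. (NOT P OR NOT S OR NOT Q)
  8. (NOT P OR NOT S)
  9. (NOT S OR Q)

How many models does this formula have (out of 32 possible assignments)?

Satisfying assignments:
  P=1 Q=1 R=0 S=0 T=0
  P=1 Q=1 R=1 S=0 T=0
  P=1 Q=1 R=1 S=0 T=1
Count: 3.

3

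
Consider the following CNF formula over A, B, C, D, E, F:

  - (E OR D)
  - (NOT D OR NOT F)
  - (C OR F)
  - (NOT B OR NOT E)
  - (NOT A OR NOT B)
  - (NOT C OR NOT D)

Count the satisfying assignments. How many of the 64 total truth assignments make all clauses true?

6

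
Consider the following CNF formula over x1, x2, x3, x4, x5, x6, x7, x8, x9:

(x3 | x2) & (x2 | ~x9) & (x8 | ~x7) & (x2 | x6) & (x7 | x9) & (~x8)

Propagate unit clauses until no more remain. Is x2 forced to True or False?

(~x8) is a unit clause: x8 = False.
(~x7 | x8) with x8 = False leaves only ~x7, so x7 = False.
(x9 | x7) with x7 = False leaves only x9, so x9 = True.
In (x2 | ~x9), ~x9 is now false; x2 must hold, so x2 = True.

True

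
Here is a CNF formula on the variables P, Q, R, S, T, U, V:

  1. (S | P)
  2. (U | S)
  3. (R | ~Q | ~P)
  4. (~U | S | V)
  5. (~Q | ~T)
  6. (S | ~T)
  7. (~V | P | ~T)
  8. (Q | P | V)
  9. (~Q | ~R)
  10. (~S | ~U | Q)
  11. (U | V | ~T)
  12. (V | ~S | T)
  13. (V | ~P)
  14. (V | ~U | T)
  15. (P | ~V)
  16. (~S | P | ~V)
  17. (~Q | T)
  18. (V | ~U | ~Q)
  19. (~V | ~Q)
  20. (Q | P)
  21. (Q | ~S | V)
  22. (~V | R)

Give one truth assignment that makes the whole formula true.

P=True, Q=False, R=True, S=True, T=True, U=False, V=True

Set P = True and propagate.
  then V is forced to True.
  then Q is forced to False.
  then R is forced to True.
The remaining clauses are satisfied by S = True, T = True, U = False.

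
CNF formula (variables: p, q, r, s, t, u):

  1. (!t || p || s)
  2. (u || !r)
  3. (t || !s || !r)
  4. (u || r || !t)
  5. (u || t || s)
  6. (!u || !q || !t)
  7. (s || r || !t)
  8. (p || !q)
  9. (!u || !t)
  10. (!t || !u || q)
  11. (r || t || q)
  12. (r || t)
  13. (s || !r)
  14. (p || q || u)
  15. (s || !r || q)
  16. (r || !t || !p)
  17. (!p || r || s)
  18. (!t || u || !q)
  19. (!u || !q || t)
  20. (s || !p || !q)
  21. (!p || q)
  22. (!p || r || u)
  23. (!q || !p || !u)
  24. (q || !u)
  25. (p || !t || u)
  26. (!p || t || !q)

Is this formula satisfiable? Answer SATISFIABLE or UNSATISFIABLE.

UNSATISFIABLE

t = True:
  propagation gives u=False, r=False; an empty clause results — contradiction.
t = False:
  propagation gives r=True, u=True, s=False; an empty clause results — contradiction.
Every branch closes, so no satisfying assignment exists.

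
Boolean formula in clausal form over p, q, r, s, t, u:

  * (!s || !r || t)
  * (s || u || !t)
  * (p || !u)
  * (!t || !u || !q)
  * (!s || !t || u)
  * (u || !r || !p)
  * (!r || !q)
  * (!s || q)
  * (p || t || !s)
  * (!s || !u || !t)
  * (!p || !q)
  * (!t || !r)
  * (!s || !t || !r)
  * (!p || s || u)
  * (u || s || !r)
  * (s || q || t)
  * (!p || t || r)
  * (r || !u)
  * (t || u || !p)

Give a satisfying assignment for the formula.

p = F, q = T, r = F, s = F, t = F, u = F

Try p = False.
  then u is forced to False.
Branch on q: take q = True.
  then r is forced to False.
Branch on s: take s = False.
  then t is forced to False.
Every clause has at least one true literal under this assignment.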